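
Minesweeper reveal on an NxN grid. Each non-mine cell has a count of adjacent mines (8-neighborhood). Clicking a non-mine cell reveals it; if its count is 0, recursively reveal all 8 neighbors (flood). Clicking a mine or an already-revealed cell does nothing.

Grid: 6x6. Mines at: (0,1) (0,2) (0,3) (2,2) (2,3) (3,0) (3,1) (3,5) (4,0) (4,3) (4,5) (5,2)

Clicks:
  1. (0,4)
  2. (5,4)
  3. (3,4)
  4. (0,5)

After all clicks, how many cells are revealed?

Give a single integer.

Answer: 8

Derivation:
Click 1 (0,4) count=1: revealed 1 new [(0,4)] -> total=1
Click 2 (5,4) count=2: revealed 1 new [(5,4)] -> total=2
Click 3 (3,4) count=4: revealed 1 new [(3,4)] -> total=3
Click 4 (0,5) count=0: revealed 5 new [(0,5) (1,4) (1,5) (2,4) (2,5)] -> total=8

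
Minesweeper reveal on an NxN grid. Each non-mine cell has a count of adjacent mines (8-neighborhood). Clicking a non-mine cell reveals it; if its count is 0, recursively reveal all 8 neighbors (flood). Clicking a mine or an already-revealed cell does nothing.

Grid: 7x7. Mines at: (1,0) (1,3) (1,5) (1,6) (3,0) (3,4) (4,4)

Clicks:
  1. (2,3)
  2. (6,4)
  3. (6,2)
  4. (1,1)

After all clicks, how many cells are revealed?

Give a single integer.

Answer: 31

Derivation:
Click 1 (2,3) count=2: revealed 1 new [(2,3)] -> total=1
Click 2 (6,4) count=0: revealed 29 new [(2,1) (2,2) (2,5) (2,6) (3,1) (3,2) (3,3) (3,5) (3,6) (4,0) (4,1) (4,2) (4,3) (4,5) (4,6) (5,0) (5,1) (5,2) (5,3) (5,4) (5,5) (5,6) (6,0) (6,1) (6,2) (6,3) (6,4) (6,5) (6,6)] -> total=30
Click 3 (6,2) count=0: revealed 0 new [(none)] -> total=30
Click 4 (1,1) count=1: revealed 1 new [(1,1)] -> total=31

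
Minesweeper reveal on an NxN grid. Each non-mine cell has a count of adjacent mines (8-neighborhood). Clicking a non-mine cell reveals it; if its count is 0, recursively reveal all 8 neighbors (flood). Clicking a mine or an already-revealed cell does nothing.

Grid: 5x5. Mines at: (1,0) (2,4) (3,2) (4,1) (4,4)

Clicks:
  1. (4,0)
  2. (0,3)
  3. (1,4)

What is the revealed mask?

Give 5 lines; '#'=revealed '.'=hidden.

Click 1 (4,0) count=1: revealed 1 new [(4,0)] -> total=1
Click 2 (0,3) count=0: revealed 11 new [(0,1) (0,2) (0,3) (0,4) (1,1) (1,2) (1,3) (1,4) (2,1) (2,2) (2,3)] -> total=12
Click 3 (1,4) count=1: revealed 0 new [(none)] -> total=12

Answer: .####
.####
.###.
.....
#....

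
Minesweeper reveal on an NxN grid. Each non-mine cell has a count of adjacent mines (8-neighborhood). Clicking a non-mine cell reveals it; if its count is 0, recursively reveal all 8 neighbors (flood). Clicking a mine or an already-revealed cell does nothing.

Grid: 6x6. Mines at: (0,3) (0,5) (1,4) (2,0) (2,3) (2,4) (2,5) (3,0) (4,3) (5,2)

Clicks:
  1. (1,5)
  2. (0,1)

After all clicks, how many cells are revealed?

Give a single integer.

Click 1 (1,5) count=4: revealed 1 new [(1,5)] -> total=1
Click 2 (0,1) count=0: revealed 6 new [(0,0) (0,1) (0,2) (1,0) (1,1) (1,2)] -> total=7

Answer: 7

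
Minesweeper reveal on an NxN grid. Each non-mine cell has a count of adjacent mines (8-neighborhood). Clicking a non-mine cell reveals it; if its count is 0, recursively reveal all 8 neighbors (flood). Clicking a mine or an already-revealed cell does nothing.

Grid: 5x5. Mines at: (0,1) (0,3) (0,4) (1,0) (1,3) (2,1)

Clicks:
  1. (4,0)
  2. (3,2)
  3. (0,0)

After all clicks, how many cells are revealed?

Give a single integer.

Click 1 (4,0) count=0: revealed 13 new [(2,2) (2,3) (2,4) (3,0) (3,1) (3,2) (3,3) (3,4) (4,0) (4,1) (4,2) (4,3) (4,4)] -> total=13
Click 2 (3,2) count=1: revealed 0 new [(none)] -> total=13
Click 3 (0,0) count=2: revealed 1 new [(0,0)] -> total=14

Answer: 14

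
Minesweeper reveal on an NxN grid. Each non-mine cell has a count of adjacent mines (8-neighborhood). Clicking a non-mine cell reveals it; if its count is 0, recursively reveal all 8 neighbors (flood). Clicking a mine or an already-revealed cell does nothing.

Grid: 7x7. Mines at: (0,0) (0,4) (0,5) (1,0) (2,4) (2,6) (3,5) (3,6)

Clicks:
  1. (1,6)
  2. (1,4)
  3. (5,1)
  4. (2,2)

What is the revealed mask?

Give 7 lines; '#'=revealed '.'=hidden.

Click 1 (1,6) count=2: revealed 1 new [(1,6)] -> total=1
Click 2 (1,4) count=3: revealed 1 new [(1,4)] -> total=2
Click 3 (5,1) count=0: revealed 36 new [(0,1) (0,2) (0,3) (1,1) (1,2) (1,3) (2,0) (2,1) (2,2) (2,3) (3,0) (3,1) (3,2) (3,3) (3,4) (4,0) (4,1) (4,2) (4,3) (4,4) (4,5) (4,6) (5,0) (5,1) (5,2) (5,3) (5,4) (5,5) (5,6) (6,0) (6,1) (6,2) (6,3) (6,4) (6,5) (6,6)] -> total=38
Click 4 (2,2) count=0: revealed 0 new [(none)] -> total=38

Answer: .###...
.####.#
####...
#####..
#######
#######
#######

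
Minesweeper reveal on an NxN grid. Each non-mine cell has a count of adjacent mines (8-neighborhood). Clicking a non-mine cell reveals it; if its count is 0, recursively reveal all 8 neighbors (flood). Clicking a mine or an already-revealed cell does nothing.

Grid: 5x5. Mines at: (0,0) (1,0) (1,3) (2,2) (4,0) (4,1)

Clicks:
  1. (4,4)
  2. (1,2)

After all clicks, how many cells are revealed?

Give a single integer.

Click 1 (4,4) count=0: revealed 8 new [(2,3) (2,4) (3,2) (3,3) (3,4) (4,2) (4,3) (4,4)] -> total=8
Click 2 (1,2) count=2: revealed 1 new [(1,2)] -> total=9

Answer: 9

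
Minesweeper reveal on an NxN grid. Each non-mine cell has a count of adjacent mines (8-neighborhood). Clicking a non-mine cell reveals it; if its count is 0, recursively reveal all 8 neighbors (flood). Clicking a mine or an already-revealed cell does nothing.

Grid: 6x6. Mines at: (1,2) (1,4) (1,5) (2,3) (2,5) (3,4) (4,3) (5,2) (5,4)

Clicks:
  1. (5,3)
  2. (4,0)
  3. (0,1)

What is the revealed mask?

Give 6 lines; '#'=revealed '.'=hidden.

Click 1 (5,3) count=3: revealed 1 new [(5,3)] -> total=1
Click 2 (4,0) count=0: revealed 15 new [(0,0) (0,1) (1,0) (1,1) (2,0) (2,1) (2,2) (3,0) (3,1) (3,2) (4,0) (4,1) (4,2) (5,0) (5,1)] -> total=16
Click 3 (0,1) count=1: revealed 0 new [(none)] -> total=16

Answer: ##....
##....
###...
###...
###...
##.#..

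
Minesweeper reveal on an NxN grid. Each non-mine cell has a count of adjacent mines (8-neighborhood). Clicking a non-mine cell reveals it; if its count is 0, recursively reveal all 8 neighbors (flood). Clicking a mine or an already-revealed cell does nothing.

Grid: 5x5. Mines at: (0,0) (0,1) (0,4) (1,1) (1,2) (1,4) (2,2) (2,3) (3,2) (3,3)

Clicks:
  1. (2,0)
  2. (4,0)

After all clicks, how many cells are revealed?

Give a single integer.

Click 1 (2,0) count=1: revealed 1 new [(2,0)] -> total=1
Click 2 (4,0) count=0: revealed 5 new [(2,1) (3,0) (3,1) (4,0) (4,1)] -> total=6

Answer: 6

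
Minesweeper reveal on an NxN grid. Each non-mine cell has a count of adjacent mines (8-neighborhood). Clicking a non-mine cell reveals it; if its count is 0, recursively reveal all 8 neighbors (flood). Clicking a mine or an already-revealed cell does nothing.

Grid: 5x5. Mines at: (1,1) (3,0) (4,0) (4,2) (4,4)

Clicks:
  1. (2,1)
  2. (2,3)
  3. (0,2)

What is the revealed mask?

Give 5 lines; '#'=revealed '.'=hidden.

Click 1 (2,1) count=2: revealed 1 new [(2,1)] -> total=1
Click 2 (2,3) count=0: revealed 12 new [(0,2) (0,3) (0,4) (1,2) (1,3) (1,4) (2,2) (2,3) (2,4) (3,2) (3,3) (3,4)] -> total=13
Click 3 (0,2) count=1: revealed 0 new [(none)] -> total=13

Answer: ..###
..###
.####
..###
.....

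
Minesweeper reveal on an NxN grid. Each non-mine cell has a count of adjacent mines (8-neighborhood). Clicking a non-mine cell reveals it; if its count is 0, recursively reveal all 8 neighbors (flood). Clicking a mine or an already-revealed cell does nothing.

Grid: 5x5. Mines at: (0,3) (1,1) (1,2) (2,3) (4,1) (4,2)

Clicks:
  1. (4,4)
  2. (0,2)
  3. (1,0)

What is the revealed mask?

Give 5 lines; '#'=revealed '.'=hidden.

Click 1 (4,4) count=0: revealed 4 new [(3,3) (3,4) (4,3) (4,4)] -> total=4
Click 2 (0,2) count=3: revealed 1 new [(0,2)] -> total=5
Click 3 (1,0) count=1: revealed 1 new [(1,0)] -> total=6

Answer: ..#..
#....
.....
...##
...##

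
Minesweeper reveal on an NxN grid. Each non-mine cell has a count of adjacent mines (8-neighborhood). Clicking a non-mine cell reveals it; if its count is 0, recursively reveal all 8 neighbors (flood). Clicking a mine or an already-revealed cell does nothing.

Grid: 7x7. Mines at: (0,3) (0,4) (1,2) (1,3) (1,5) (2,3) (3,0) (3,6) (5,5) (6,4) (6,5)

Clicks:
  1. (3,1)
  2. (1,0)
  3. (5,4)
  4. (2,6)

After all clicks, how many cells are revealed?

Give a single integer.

Click 1 (3,1) count=1: revealed 1 new [(3,1)] -> total=1
Click 2 (1,0) count=0: revealed 6 new [(0,0) (0,1) (1,0) (1,1) (2,0) (2,1)] -> total=7
Click 3 (5,4) count=3: revealed 1 new [(5,4)] -> total=8
Click 4 (2,6) count=2: revealed 1 new [(2,6)] -> total=9

Answer: 9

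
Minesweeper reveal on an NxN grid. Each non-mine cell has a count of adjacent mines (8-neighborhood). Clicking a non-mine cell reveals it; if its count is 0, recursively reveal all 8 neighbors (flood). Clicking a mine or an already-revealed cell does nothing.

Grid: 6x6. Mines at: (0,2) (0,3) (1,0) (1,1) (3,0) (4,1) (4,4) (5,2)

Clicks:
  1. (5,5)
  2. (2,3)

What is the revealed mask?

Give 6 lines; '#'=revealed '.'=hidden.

Answer: ....##
..####
..####
..####
......
.....#

Derivation:
Click 1 (5,5) count=1: revealed 1 new [(5,5)] -> total=1
Click 2 (2,3) count=0: revealed 14 new [(0,4) (0,5) (1,2) (1,3) (1,4) (1,5) (2,2) (2,3) (2,4) (2,5) (3,2) (3,3) (3,4) (3,5)] -> total=15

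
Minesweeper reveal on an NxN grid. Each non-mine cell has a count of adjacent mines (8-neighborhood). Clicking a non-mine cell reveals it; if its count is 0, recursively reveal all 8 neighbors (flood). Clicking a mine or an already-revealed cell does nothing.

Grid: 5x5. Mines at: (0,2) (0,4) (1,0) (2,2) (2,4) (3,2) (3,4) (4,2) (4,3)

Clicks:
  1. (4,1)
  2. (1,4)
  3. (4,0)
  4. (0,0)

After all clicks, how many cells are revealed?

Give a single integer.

Answer: 8

Derivation:
Click 1 (4,1) count=2: revealed 1 new [(4,1)] -> total=1
Click 2 (1,4) count=2: revealed 1 new [(1,4)] -> total=2
Click 3 (4,0) count=0: revealed 5 new [(2,0) (2,1) (3,0) (3,1) (4,0)] -> total=7
Click 4 (0,0) count=1: revealed 1 new [(0,0)] -> total=8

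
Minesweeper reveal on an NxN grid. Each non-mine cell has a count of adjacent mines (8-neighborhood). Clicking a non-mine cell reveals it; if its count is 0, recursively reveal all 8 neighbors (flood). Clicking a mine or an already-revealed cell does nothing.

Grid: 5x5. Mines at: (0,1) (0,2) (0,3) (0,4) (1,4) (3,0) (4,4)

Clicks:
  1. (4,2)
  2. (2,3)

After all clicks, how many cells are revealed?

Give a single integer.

Answer: 12

Derivation:
Click 1 (4,2) count=0: revealed 12 new [(1,1) (1,2) (1,3) (2,1) (2,2) (2,3) (3,1) (3,2) (3,3) (4,1) (4,2) (4,3)] -> total=12
Click 2 (2,3) count=1: revealed 0 new [(none)] -> total=12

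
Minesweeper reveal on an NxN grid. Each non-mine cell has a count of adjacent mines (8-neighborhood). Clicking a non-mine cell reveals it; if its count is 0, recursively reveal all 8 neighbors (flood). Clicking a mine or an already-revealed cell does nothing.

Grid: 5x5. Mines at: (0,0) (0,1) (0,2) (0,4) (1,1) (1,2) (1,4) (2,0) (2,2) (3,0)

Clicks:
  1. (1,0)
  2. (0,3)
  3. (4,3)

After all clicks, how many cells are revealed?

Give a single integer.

Answer: 12

Derivation:
Click 1 (1,0) count=4: revealed 1 new [(1,0)] -> total=1
Click 2 (0,3) count=4: revealed 1 new [(0,3)] -> total=2
Click 3 (4,3) count=0: revealed 10 new [(2,3) (2,4) (3,1) (3,2) (3,3) (3,4) (4,1) (4,2) (4,3) (4,4)] -> total=12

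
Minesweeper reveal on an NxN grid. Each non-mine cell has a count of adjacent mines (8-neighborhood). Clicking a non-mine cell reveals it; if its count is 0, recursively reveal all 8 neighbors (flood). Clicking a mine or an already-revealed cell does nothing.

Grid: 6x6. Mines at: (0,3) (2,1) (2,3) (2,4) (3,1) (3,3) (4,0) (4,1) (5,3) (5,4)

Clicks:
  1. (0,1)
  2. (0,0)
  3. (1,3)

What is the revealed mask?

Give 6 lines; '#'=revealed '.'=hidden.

Click 1 (0,1) count=0: revealed 6 new [(0,0) (0,1) (0,2) (1,0) (1,1) (1,2)] -> total=6
Click 2 (0,0) count=0: revealed 0 new [(none)] -> total=6
Click 3 (1,3) count=3: revealed 1 new [(1,3)] -> total=7

Answer: ###...
####..
......
......
......
......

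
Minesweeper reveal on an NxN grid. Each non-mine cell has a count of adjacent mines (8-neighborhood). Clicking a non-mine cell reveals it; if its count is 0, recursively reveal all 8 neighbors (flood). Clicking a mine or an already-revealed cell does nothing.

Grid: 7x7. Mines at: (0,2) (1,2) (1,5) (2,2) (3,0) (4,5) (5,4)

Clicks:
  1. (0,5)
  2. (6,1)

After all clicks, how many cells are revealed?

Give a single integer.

Click 1 (0,5) count=1: revealed 1 new [(0,5)] -> total=1
Click 2 (6,1) count=0: revealed 15 new [(3,1) (3,2) (3,3) (4,0) (4,1) (4,2) (4,3) (5,0) (5,1) (5,2) (5,3) (6,0) (6,1) (6,2) (6,3)] -> total=16

Answer: 16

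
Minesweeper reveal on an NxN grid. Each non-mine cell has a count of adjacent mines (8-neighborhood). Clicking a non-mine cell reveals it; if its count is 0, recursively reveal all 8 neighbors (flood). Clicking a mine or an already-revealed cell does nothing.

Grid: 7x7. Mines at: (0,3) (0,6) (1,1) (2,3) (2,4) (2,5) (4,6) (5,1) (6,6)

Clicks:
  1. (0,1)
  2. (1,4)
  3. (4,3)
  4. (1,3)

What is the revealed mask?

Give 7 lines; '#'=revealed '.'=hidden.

Answer: .#.....
...##..
.......
..####.
..####.
..####.
..####.

Derivation:
Click 1 (0,1) count=1: revealed 1 new [(0,1)] -> total=1
Click 2 (1,4) count=4: revealed 1 new [(1,4)] -> total=2
Click 3 (4,3) count=0: revealed 16 new [(3,2) (3,3) (3,4) (3,5) (4,2) (4,3) (4,4) (4,5) (5,2) (5,3) (5,4) (5,5) (6,2) (6,3) (6,4) (6,5)] -> total=18
Click 4 (1,3) count=3: revealed 1 new [(1,3)] -> total=19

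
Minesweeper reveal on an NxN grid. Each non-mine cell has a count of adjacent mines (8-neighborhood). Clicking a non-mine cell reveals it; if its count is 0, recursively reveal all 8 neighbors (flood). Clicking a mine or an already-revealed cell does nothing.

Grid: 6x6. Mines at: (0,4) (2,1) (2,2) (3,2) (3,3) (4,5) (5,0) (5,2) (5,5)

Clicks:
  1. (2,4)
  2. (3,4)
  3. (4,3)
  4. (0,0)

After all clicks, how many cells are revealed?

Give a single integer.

Click 1 (2,4) count=1: revealed 1 new [(2,4)] -> total=1
Click 2 (3,4) count=2: revealed 1 new [(3,4)] -> total=2
Click 3 (4,3) count=3: revealed 1 new [(4,3)] -> total=3
Click 4 (0,0) count=0: revealed 8 new [(0,0) (0,1) (0,2) (0,3) (1,0) (1,1) (1,2) (1,3)] -> total=11

Answer: 11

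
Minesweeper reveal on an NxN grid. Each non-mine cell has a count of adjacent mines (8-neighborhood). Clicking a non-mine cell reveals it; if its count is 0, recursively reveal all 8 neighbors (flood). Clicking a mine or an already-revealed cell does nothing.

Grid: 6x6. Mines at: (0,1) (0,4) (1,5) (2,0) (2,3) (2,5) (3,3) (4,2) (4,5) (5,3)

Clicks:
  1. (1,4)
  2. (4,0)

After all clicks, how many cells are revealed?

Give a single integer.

Answer: 7

Derivation:
Click 1 (1,4) count=4: revealed 1 new [(1,4)] -> total=1
Click 2 (4,0) count=0: revealed 6 new [(3,0) (3,1) (4,0) (4,1) (5,0) (5,1)] -> total=7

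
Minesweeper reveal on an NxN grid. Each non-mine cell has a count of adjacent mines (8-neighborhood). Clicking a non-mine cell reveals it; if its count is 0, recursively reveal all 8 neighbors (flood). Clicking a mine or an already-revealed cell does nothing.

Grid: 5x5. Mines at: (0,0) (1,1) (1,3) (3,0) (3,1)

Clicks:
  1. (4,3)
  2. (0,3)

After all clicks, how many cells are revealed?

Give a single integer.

Click 1 (4,3) count=0: revealed 9 new [(2,2) (2,3) (2,4) (3,2) (3,3) (3,4) (4,2) (4,3) (4,4)] -> total=9
Click 2 (0,3) count=1: revealed 1 new [(0,3)] -> total=10

Answer: 10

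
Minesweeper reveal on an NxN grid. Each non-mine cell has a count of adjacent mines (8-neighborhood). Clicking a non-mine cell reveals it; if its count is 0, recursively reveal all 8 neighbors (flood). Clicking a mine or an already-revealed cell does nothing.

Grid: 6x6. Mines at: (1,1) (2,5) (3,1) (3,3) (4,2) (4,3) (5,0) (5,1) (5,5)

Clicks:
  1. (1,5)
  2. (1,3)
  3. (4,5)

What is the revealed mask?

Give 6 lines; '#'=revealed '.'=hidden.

Click 1 (1,5) count=1: revealed 1 new [(1,5)] -> total=1
Click 2 (1,3) count=0: revealed 10 new [(0,2) (0,3) (0,4) (0,5) (1,2) (1,3) (1,4) (2,2) (2,3) (2,4)] -> total=11
Click 3 (4,5) count=1: revealed 1 new [(4,5)] -> total=12

Answer: ..####
..####
..###.
......
.....#
......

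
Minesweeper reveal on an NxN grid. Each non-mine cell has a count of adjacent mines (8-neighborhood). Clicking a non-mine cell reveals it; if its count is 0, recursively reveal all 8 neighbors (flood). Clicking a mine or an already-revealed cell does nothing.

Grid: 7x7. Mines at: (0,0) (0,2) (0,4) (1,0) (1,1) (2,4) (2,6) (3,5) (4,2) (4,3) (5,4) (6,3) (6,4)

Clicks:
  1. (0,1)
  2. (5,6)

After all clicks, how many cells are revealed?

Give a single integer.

Answer: 7

Derivation:
Click 1 (0,1) count=4: revealed 1 new [(0,1)] -> total=1
Click 2 (5,6) count=0: revealed 6 new [(4,5) (4,6) (5,5) (5,6) (6,5) (6,6)] -> total=7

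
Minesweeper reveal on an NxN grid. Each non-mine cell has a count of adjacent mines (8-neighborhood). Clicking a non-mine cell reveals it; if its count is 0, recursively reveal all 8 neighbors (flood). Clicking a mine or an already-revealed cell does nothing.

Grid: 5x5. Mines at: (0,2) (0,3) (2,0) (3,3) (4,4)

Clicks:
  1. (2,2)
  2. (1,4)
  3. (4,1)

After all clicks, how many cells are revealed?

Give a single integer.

Answer: 8

Derivation:
Click 1 (2,2) count=1: revealed 1 new [(2,2)] -> total=1
Click 2 (1,4) count=1: revealed 1 new [(1,4)] -> total=2
Click 3 (4,1) count=0: revealed 6 new [(3,0) (3,1) (3,2) (4,0) (4,1) (4,2)] -> total=8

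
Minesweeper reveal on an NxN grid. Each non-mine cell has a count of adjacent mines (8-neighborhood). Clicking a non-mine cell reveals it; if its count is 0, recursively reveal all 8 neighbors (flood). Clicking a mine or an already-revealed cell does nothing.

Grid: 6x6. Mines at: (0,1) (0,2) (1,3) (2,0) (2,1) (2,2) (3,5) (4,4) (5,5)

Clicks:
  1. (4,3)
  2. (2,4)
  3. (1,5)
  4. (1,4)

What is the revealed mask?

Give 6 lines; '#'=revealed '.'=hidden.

Answer: ....##
....##
....##
......
...#..
......

Derivation:
Click 1 (4,3) count=1: revealed 1 new [(4,3)] -> total=1
Click 2 (2,4) count=2: revealed 1 new [(2,4)] -> total=2
Click 3 (1,5) count=0: revealed 5 new [(0,4) (0,5) (1,4) (1,5) (2,5)] -> total=7
Click 4 (1,4) count=1: revealed 0 new [(none)] -> total=7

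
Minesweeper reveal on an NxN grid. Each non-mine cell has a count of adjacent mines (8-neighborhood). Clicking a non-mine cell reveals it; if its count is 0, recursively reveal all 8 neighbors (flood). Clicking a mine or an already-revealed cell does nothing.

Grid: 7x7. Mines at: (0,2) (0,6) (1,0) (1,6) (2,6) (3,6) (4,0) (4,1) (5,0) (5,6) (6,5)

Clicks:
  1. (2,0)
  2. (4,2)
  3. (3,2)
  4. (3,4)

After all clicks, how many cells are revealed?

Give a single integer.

Click 1 (2,0) count=1: revealed 1 new [(2,0)] -> total=1
Click 2 (4,2) count=1: revealed 1 new [(4,2)] -> total=2
Click 3 (3,2) count=1: revealed 1 new [(3,2)] -> total=3
Click 4 (3,4) count=0: revealed 29 new [(0,3) (0,4) (0,5) (1,1) (1,2) (1,3) (1,4) (1,5) (2,1) (2,2) (2,3) (2,4) (2,5) (3,1) (3,3) (3,4) (3,5) (4,3) (4,4) (4,5) (5,1) (5,2) (5,3) (5,4) (5,5) (6,1) (6,2) (6,3) (6,4)] -> total=32

Answer: 32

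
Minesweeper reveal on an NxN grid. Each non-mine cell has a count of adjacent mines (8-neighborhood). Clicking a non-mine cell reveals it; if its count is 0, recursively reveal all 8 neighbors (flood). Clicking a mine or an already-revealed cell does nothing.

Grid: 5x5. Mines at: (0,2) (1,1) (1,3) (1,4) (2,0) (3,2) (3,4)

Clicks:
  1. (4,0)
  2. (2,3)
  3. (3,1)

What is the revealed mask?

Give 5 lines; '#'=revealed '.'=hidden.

Answer: .....
.....
...#.
##...
##...

Derivation:
Click 1 (4,0) count=0: revealed 4 new [(3,0) (3,1) (4,0) (4,1)] -> total=4
Click 2 (2,3) count=4: revealed 1 new [(2,3)] -> total=5
Click 3 (3,1) count=2: revealed 0 new [(none)] -> total=5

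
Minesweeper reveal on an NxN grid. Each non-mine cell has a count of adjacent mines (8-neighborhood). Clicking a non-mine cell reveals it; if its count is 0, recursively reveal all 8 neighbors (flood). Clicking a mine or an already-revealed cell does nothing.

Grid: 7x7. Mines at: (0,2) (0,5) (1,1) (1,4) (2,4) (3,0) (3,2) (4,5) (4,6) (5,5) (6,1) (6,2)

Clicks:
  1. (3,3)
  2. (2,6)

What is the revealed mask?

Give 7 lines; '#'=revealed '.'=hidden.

Click 1 (3,3) count=2: revealed 1 new [(3,3)] -> total=1
Click 2 (2,6) count=0: revealed 6 new [(1,5) (1,6) (2,5) (2,6) (3,5) (3,6)] -> total=7

Answer: .......
.....##
.....##
...#.##
.......
.......
.......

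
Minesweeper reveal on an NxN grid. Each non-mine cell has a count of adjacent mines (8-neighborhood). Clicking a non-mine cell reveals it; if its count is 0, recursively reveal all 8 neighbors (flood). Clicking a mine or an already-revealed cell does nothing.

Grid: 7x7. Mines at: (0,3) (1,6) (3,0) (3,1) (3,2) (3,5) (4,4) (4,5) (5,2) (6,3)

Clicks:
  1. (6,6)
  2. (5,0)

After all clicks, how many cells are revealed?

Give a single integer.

Click 1 (6,6) count=0: revealed 6 new [(5,4) (5,5) (5,6) (6,4) (6,5) (6,6)] -> total=6
Click 2 (5,0) count=0: revealed 6 new [(4,0) (4,1) (5,0) (5,1) (6,0) (6,1)] -> total=12

Answer: 12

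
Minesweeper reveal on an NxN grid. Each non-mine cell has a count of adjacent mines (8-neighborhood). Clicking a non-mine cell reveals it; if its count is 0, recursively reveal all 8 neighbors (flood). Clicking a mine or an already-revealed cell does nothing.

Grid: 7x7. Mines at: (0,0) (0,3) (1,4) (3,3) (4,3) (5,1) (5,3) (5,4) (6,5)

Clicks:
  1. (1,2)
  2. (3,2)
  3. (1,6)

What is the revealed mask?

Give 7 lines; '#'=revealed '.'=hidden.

Answer: .....##
..#..##
....###
..#.###
....###
.....##
.......

Derivation:
Click 1 (1,2) count=1: revealed 1 new [(1,2)] -> total=1
Click 2 (3,2) count=2: revealed 1 new [(3,2)] -> total=2
Click 3 (1,6) count=0: revealed 15 new [(0,5) (0,6) (1,5) (1,6) (2,4) (2,5) (2,6) (3,4) (3,5) (3,6) (4,4) (4,5) (4,6) (5,5) (5,6)] -> total=17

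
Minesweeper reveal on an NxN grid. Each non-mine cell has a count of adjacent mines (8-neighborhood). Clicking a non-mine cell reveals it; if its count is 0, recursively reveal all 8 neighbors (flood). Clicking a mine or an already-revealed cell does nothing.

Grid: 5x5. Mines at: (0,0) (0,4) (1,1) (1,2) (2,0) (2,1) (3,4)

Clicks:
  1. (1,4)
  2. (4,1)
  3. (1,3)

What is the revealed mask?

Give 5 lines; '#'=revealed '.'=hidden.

Answer: .....
...##
.....
####.
####.

Derivation:
Click 1 (1,4) count=1: revealed 1 new [(1,4)] -> total=1
Click 2 (4,1) count=0: revealed 8 new [(3,0) (3,1) (3,2) (3,3) (4,0) (4,1) (4,2) (4,3)] -> total=9
Click 3 (1,3) count=2: revealed 1 new [(1,3)] -> total=10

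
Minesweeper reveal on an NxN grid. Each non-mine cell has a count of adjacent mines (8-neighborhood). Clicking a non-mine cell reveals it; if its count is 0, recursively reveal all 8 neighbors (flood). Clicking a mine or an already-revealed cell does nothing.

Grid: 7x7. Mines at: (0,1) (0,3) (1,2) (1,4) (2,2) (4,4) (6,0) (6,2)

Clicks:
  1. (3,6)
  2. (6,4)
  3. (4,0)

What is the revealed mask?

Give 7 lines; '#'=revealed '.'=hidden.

Answer: .....##
##...##
##...##
####.##
####.##
#######
...####

Derivation:
Click 1 (3,6) count=0: revealed 18 new [(0,5) (0,6) (1,5) (1,6) (2,5) (2,6) (3,5) (3,6) (4,5) (4,6) (5,3) (5,4) (5,5) (5,6) (6,3) (6,4) (6,5) (6,6)] -> total=18
Click 2 (6,4) count=0: revealed 0 new [(none)] -> total=18
Click 3 (4,0) count=0: revealed 15 new [(1,0) (1,1) (2,0) (2,1) (3,0) (3,1) (3,2) (3,3) (4,0) (4,1) (4,2) (4,3) (5,0) (5,1) (5,2)] -> total=33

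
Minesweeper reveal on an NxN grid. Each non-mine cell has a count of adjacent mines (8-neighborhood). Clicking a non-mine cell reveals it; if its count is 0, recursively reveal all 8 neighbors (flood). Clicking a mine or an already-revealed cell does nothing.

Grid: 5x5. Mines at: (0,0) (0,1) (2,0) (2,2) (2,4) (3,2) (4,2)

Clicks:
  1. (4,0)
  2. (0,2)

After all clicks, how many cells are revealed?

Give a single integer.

Answer: 5

Derivation:
Click 1 (4,0) count=0: revealed 4 new [(3,0) (3,1) (4,0) (4,1)] -> total=4
Click 2 (0,2) count=1: revealed 1 new [(0,2)] -> total=5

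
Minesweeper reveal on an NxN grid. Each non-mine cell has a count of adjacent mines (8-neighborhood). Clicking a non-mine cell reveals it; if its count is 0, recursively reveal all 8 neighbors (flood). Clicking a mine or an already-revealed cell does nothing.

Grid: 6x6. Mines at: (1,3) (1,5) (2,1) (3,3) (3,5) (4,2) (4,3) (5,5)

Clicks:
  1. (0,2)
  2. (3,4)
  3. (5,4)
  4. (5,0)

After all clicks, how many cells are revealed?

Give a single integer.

Answer: 9

Derivation:
Click 1 (0,2) count=1: revealed 1 new [(0,2)] -> total=1
Click 2 (3,4) count=3: revealed 1 new [(3,4)] -> total=2
Click 3 (5,4) count=2: revealed 1 new [(5,4)] -> total=3
Click 4 (5,0) count=0: revealed 6 new [(3,0) (3,1) (4,0) (4,1) (5,0) (5,1)] -> total=9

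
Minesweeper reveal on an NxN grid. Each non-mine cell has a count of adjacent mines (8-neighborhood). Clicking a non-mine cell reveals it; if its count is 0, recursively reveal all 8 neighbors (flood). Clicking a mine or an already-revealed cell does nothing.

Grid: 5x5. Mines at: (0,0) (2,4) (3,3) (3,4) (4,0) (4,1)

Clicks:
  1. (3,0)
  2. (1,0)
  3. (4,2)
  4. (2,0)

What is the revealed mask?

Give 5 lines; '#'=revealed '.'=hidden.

Answer: .####
#####
####.
###..
..#..

Derivation:
Click 1 (3,0) count=2: revealed 1 new [(3,0)] -> total=1
Click 2 (1,0) count=1: revealed 1 new [(1,0)] -> total=2
Click 3 (4,2) count=2: revealed 1 new [(4,2)] -> total=3
Click 4 (2,0) count=0: revealed 14 new [(0,1) (0,2) (0,3) (0,4) (1,1) (1,2) (1,3) (1,4) (2,0) (2,1) (2,2) (2,3) (3,1) (3,2)] -> total=17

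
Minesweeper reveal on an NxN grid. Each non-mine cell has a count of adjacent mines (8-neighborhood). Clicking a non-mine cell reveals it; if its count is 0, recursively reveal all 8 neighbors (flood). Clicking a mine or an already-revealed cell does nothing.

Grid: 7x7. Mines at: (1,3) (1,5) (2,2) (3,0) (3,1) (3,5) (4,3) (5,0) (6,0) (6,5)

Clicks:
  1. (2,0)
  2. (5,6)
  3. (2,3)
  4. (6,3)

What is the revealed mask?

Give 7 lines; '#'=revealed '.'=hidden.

Answer: .......
.......
#..#...
.......
.......
.####.#
.####..

Derivation:
Click 1 (2,0) count=2: revealed 1 new [(2,0)] -> total=1
Click 2 (5,6) count=1: revealed 1 new [(5,6)] -> total=2
Click 3 (2,3) count=2: revealed 1 new [(2,3)] -> total=3
Click 4 (6,3) count=0: revealed 8 new [(5,1) (5,2) (5,3) (5,4) (6,1) (6,2) (6,3) (6,4)] -> total=11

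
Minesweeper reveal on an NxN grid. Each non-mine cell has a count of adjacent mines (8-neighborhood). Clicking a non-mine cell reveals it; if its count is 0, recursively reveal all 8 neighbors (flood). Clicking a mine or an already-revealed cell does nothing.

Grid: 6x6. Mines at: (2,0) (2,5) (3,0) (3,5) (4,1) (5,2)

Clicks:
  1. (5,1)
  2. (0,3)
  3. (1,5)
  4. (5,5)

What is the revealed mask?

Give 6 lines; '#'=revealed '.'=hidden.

Answer: ######
######
.####.
.####.
..####
.#.###

Derivation:
Click 1 (5,1) count=2: revealed 1 new [(5,1)] -> total=1
Click 2 (0,3) count=0: revealed 23 new [(0,0) (0,1) (0,2) (0,3) (0,4) (0,5) (1,0) (1,1) (1,2) (1,3) (1,4) (1,5) (2,1) (2,2) (2,3) (2,4) (3,1) (3,2) (3,3) (3,4) (4,2) (4,3) (4,4)] -> total=24
Click 3 (1,5) count=1: revealed 0 new [(none)] -> total=24
Click 4 (5,5) count=0: revealed 4 new [(4,5) (5,3) (5,4) (5,5)] -> total=28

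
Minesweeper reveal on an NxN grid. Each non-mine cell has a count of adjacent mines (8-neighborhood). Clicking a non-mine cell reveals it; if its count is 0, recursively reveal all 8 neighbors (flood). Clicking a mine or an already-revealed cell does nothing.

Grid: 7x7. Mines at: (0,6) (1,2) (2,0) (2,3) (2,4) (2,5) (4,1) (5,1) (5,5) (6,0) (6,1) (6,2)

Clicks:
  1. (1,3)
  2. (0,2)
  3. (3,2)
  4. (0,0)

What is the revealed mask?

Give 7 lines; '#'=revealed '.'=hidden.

Answer: ###....
##.#...
.......
..#....
.......
.......
.......

Derivation:
Click 1 (1,3) count=3: revealed 1 new [(1,3)] -> total=1
Click 2 (0,2) count=1: revealed 1 new [(0,2)] -> total=2
Click 3 (3,2) count=2: revealed 1 new [(3,2)] -> total=3
Click 4 (0,0) count=0: revealed 4 new [(0,0) (0,1) (1,0) (1,1)] -> total=7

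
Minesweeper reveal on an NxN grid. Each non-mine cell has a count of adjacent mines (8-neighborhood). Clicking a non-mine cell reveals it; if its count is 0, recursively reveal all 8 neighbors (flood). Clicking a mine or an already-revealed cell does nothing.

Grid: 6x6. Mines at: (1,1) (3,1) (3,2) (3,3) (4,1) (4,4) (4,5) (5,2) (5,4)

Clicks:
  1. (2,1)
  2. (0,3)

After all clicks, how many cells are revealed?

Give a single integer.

Click 1 (2,1) count=3: revealed 1 new [(2,1)] -> total=1
Click 2 (0,3) count=0: revealed 14 new [(0,2) (0,3) (0,4) (0,5) (1,2) (1,3) (1,4) (1,5) (2,2) (2,3) (2,4) (2,5) (3,4) (3,5)] -> total=15

Answer: 15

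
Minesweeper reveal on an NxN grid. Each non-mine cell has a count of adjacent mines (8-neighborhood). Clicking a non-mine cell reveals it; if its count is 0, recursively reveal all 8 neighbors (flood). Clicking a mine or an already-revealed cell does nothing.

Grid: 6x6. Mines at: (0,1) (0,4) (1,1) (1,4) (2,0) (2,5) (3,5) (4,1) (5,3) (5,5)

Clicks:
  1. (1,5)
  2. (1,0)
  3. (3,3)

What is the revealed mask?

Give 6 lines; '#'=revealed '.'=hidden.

Answer: ......
#....#
..###.
..###.
..###.
......

Derivation:
Click 1 (1,5) count=3: revealed 1 new [(1,5)] -> total=1
Click 2 (1,0) count=3: revealed 1 new [(1,0)] -> total=2
Click 3 (3,3) count=0: revealed 9 new [(2,2) (2,3) (2,4) (3,2) (3,3) (3,4) (4,2) (4,3) (4,4)] -> total=11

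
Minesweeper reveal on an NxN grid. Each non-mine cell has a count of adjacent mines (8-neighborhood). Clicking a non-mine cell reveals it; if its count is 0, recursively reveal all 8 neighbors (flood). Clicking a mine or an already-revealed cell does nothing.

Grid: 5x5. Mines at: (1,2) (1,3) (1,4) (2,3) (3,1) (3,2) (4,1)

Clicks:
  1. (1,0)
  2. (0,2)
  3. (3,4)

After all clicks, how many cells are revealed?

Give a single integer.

Answer: 8

Derivation:
Click 1 (1,0) count=0: revealed 6 new [(0,0) (0,1) (1,0) (1,1) (2,0) (2,1)] -> total=6
Click 2 (0,2) count=2: revealed 1 new [(0,2)] -> total=7
Click 3 (3,4) count=1: revealed 1 new [(3,4)] -> total=8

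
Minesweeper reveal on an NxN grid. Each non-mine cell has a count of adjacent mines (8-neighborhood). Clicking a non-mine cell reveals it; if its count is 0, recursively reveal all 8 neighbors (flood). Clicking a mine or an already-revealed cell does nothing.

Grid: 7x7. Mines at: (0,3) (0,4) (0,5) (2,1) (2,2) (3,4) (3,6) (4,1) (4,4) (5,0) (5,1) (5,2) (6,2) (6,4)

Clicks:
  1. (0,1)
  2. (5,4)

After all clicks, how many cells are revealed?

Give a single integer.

Click 1 (0,1) count=0: revealed 6 new [(0,0) (0,1) (0,2) (1,0) (1,1) (1,2)] -> total=6
Click 2 (5,4) count=2: revealed 1 new [(5,4)] -> total=7

Answer: 7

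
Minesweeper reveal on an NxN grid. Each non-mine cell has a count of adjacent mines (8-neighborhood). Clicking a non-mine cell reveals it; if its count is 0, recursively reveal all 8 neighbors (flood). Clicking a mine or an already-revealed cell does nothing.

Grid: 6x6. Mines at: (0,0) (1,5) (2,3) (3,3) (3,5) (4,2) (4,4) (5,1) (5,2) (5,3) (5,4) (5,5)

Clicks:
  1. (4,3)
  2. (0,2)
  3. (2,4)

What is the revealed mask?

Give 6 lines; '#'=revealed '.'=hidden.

Answer: .####.
.####.
....#.
......
...#..
......

Derivation:
Click 1 (4,3) count=6: revealed 1 new [(4,3)] -> total=1
Click 2 (0,2) count=0: revealed 8 new [(0,1) (0,2) (0,3) (0,4) (1,1) (1,2) (1,3) (1,4)] -> total=9
Click 3 (2,4) count=4: revealed 1 new [(2,4)] -> total=10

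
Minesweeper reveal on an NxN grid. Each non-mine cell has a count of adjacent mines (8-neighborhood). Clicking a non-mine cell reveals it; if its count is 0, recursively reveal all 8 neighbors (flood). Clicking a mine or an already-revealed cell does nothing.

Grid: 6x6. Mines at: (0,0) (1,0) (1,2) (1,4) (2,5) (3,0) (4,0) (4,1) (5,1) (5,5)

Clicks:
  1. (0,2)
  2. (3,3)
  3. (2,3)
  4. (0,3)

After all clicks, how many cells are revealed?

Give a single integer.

Click 1 (0,2) count=1: revealed 1 new [(0,2)] -> total=1
Click 2 (3,3) count=0: revealed 12 new [(2,2) (2,3) (2,4) (3,2) (3,3) (3,4) (4,2) (4,3) (4,4) (5,2) (5,3) (5,4)] -> total=13
Click 3 (2,3) count=2: revealed 0 new [(none)] -> total=13
Click 4 (0,3) count=2: revealed 1 new [(0,3)] -> total=14

Answer: 14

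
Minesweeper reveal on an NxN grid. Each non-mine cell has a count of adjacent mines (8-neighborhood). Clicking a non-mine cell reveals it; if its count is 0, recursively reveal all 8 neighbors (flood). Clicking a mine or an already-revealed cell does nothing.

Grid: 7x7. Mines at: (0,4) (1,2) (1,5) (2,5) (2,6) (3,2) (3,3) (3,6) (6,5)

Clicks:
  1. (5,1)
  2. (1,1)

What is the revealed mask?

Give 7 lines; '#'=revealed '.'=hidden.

Click 1 (5,1) count=0: revealed 23 new [(0,0) (0,1) (1,0) (1,1) (2,0) (2,1) (3,0) (3,1) (4,0) (4,1) (4,2) (4,3) (4,4) (5,0) (5,1) (5,2) (5,3) (5,4) (6,0) (6,1) (6,2) (6,3) (6,4)] -> total=23
Click 2 (1,1) count=1: revealed 0 new [(none)] -> total=23

Answer: ##.....
##.....
##.....
##.....
#####..
#####..
#####..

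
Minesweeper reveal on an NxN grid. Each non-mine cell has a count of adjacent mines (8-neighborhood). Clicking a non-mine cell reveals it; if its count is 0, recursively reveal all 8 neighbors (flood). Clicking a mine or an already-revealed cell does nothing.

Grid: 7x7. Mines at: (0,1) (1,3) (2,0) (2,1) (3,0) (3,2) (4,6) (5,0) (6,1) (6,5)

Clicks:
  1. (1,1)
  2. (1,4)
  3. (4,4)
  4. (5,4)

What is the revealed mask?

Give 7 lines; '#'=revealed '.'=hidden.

Click 1 (1,1) count=3: revealed 1 new [(1,1)] -> total=1
Click 2 (1,4) count=1: revealed 1 new [(1,4)] -> total=2
Click 3 (4,4) count=0: revealed 24 new [(0,4) (0,5) (0,6) (1,5) (1,6) (2,3) (2,4) (2,5) (2,6) (3,3) (3,4) (3,5) (3,6) (4,2) (4,3) (4,4) (4,5) (5,2) (5,3) (5,4) (5,5) (6,2) (6,3) (6,4)] -> total=26
Click 4 (5,4) count=1: revealed 0 new [(none)] -> total=26

Answer: ....###
.#..###
...####
...####
..####.
..####.
..###..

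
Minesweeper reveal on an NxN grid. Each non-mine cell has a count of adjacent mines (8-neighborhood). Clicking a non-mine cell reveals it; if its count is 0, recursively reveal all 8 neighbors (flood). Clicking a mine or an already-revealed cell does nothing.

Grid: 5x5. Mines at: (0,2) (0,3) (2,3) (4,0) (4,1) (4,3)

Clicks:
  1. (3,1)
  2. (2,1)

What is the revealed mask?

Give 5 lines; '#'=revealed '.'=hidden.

Answer: ##...
###..
###..
###..
.....

Derivation:
Click 1 (3,1) count=2: revealed 1 new [(3,1)] -> total=1
Click 2 (2,1) count=0: revealed 10 new [(0,0) (0,1) (1,0) (1,1) (1,2) (2,0) (2,1) (2,2) (3,0) (3,2)] -> total=11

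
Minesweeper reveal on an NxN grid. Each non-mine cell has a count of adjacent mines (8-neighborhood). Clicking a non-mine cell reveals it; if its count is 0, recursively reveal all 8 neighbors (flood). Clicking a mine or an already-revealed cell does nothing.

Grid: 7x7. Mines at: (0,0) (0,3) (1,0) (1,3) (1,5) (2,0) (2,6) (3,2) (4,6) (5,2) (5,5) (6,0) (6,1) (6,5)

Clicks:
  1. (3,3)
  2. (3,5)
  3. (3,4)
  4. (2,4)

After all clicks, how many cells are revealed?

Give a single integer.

Answer: 9

Derivation:
Click 1 (3,3) count=1: revealed 1 new [(3,3)] -> total=1
Click 2 (3,5) count=2: revealed 1 new [(3,5)] -> total=2
Click 3 (3,4) count=0: revealed 7 new [(2,3) (2,4) (2,5) (3,4) (4,3) (4,4) (4,5)] -> total=9
Click 4 (2,4) count=2: revealed 0 new [(none)] -> total=9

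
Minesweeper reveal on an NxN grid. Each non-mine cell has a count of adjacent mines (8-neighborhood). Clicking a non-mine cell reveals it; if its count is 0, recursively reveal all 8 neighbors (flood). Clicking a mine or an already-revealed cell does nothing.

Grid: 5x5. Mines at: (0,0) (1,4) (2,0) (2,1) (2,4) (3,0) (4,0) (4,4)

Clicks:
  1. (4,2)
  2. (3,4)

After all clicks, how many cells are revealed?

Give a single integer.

Click 1 (4,2) count=0: revealed 6 new [(3,1) (3,2) (3,3) (4,1) (4,2) (4,3)] -> total=6
Click 2 (3,4) count=2: revealed 1 new [(3,4)] -> total=7

Answer: 7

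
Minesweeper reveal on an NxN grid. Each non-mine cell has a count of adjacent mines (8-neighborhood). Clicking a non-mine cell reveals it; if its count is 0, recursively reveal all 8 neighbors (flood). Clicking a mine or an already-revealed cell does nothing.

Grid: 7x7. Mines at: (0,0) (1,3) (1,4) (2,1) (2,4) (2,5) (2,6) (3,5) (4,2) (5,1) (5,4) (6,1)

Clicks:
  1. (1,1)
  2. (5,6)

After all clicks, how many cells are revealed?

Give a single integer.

Answer: 7

Derivation:
Click 1 (1,1) count=2: revealed 1 new [(1,1)] -> total=1
Click 2 (5,6) count=0: revealed 6 new [(4,5) (4,6) (5,5) (5,6) (6,5) (6,6)] -> total=7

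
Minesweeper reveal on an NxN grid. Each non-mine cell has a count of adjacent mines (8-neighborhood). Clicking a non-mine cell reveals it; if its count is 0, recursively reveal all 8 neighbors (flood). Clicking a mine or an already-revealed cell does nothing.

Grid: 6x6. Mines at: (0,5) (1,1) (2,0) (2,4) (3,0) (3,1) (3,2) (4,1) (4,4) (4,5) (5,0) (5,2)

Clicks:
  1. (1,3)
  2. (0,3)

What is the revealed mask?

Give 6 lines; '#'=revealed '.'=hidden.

Answer: ..###.
..###.
......
......
......
......

Derivation:
Click 1 (1,3) count=1: revealed 1 new [(1,3)] -> total=1
Click 2 (0,3) count=0: revealed 5 new [(0,2) (0,3) (0,4) (1,2) (1,4)] -> total=6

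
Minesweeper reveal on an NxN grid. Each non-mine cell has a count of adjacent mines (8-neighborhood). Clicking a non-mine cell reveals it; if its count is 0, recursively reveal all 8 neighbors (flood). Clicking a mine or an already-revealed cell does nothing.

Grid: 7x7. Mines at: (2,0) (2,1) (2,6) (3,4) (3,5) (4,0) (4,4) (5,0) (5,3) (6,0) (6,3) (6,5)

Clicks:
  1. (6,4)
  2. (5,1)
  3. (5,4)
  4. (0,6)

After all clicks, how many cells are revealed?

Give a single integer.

Answer: 21

Derivation:
Click 1 (6,4) count=3: revealed 1 new [(6,4)] -> total=1
Click 2 (5,1) count=3: revealed 1 new [(5,1)] -> total=2
Click 3 (5,4) count=4: revealed 1 new [(5,4)] -> total=3
Click 4 (0,6) count=0: revealed 18 new [(0,0) (0,1) (0,2) (0,3) (0,4) (0,5) (0,6) (1,0) (1,1) (1,2) (1,3) (1,4) (1,5) (1,6) (2,2) (2,3) (2,4) (2,5)] -> total=21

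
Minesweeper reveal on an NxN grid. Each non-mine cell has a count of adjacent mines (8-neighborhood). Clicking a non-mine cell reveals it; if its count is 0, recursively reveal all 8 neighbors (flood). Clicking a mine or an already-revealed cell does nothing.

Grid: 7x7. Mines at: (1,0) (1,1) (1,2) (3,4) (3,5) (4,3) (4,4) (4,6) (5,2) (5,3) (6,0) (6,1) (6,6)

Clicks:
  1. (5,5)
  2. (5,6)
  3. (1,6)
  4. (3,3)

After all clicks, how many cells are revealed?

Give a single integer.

Answer: 15

Derivation:
Click 1 (5,5) count=3: revealed 1 new [(5,5)] -> total=1
Click 2 (5,6) count=2: revealed 1 new [(5,6)] -> total=2
Click 3 (1,6) count=0: revealed 12 new [(0,3) (0,4) (0,5) (0,6) (1,3) (1,4) (1,5) (1,6) (2,3) (2,4) (2,5) (2,6)] -> total=14
Click 4 (3,3) count=3: revealed 1 new [(3,3)] -> total=15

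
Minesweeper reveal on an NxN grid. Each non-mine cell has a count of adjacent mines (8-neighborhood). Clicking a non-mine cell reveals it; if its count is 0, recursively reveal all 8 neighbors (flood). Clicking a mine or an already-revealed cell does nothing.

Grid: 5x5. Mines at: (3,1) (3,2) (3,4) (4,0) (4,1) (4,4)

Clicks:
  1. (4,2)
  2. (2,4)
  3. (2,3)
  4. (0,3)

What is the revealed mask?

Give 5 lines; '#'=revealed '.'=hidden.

Click 1 (4,2) count=3: revealed 1 new [(4,2)] -> total=1
Click 2 (2,4) count=1: revealed 1 new [(2,4)] -> total=2
Click 3 (2,3) count=2: revealed 1 new [(2,3)] -> total=3
Click 4 (0,3) count=0: revealed 13 new [(0,0) (0,1) (0,2) (0,3) (0,4) (1,0) (1,1) (1,2) (1,3) (1,4) (2,0) (2,1) (2,2)] -> total=16

Answer: #####
#####
#####
.....
..#..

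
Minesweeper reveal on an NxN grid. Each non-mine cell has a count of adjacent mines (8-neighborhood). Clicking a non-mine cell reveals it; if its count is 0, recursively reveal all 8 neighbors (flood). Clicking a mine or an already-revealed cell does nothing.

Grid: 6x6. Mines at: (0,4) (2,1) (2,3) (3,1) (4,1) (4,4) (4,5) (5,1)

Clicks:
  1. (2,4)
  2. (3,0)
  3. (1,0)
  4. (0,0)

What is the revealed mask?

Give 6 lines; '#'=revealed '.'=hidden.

Click 1 (2,4) count=1: revealed 1 new [(2,4)] -> total=1
Click 2 (3,0) count=3: revealed 1 new [(3,0)] -> total=2
Click 3 (1,0) count=1: revealed 1 new [(1,0)] -> total=3
Click 4 (0,0) count=0: revealed 7 new [(0,0) (0,1) (0,2) (0,3) (1,1) (1,2) (1,3)] -> total=10

Answer: ####..
####..
....#.
#.....
......
......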